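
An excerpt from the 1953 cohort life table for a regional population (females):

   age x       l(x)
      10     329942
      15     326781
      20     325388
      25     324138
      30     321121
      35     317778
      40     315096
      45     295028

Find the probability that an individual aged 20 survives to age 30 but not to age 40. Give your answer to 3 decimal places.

0.019

This is the probability of reaching 30 but not 40, conditional on being alive at 20: (l(30) − l(40)) / l(20).
= (321121 − 315096) / 325388 = 6025 / 325388 = 0.018516.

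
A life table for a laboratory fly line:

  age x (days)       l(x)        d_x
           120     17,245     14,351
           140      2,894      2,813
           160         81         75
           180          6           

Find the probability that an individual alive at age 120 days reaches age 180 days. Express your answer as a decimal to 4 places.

The conditional survival probability is l(180)/l(120) = 6/17,245 = 0.000348.

0.0003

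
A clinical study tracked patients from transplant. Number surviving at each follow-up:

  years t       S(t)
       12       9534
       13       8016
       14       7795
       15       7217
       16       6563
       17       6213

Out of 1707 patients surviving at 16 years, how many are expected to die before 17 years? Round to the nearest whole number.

The relevant probability is 1 − 6213/6563 = 0.053329.
Expected number = 1707 × 0.053329 = 91.

91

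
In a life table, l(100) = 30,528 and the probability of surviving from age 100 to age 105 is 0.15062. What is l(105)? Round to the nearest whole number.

4598

l(105) = l(100) × p = 30,528 × 0.15062 = 4598.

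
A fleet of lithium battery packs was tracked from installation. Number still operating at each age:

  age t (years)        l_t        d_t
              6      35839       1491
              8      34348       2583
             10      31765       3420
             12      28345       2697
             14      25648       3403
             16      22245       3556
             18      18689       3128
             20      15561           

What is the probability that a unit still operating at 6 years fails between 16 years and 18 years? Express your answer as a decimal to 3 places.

This is the probability of reaching 16 but not 18, conditional on being operational at 6: (l_16 − l_18) / l_6.
= (22245 − 18689) / 35839 = 3556 / 35839 = 0.099222.

0.099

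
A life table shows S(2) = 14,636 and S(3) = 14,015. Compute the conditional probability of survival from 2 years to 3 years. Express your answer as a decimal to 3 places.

The conditional survival probability is S(3)/S(2) = 14,015/14,636 = 0.957570.

0.958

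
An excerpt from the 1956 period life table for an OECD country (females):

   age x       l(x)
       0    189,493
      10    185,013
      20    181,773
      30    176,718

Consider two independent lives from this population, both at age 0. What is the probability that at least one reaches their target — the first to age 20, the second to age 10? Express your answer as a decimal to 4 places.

0.9990

p₁ = l(20)/l(0) = 181,773/189,493 = 0.959260; p₂ = l(10)/l(0) = 185,013/189,493 = 0.976358.
P(at least one) = 1 − (1−p₁)(1−p₂) = 1 − 0.040740 × 0.023642 = 0.999037.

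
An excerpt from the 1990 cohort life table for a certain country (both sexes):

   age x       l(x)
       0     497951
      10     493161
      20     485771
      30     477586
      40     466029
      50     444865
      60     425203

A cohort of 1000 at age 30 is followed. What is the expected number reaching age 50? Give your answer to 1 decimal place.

931.5

The relevant probability is 444865/477586 = 0.931487.
Expected number = 1000 × 0.931487 = 931.5.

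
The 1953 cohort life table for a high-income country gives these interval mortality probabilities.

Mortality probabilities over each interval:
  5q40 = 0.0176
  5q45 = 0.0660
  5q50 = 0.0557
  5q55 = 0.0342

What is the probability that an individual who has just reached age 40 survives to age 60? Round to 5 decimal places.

The overall survival probability is (1 − 0.0176) × (1 − 0.0660) × (1 − 0.0557) × (1 − 0.0342).
= 0.9824 × 0.9340 × 0.9443 × 0.9658 = 0.836821.

0.83682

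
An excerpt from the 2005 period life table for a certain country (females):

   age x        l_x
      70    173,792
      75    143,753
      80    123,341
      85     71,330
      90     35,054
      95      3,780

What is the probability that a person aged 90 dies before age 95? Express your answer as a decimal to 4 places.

0.8922

P(die before 95 | alive at 90) = 1 − l_95/l_90 = 1 − 3,780/35,054 = (31,274)/35,054 = 0.892166.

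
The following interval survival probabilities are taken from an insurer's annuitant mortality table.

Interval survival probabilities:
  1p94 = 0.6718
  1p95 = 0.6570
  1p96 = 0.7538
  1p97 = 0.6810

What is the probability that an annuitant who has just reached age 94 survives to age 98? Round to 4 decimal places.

4p94 = 0.6718 × 0.6570 × 0.7538 × 0.6810.
= 0.226573.

0.2266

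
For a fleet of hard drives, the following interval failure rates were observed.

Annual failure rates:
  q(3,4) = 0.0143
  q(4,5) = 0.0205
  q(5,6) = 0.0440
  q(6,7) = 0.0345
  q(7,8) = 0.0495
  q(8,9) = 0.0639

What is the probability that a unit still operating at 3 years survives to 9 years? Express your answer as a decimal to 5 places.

Chaining the interval survival probabilities: (1 − 0.0143) × (1 − 0.0205) × (1 − 0.0440) × (1 − 0.0345) × (1 − 0.0495) × (1 − 0.0639).
= 0.9857 × 0.9795 × 0.9560 × 0.9655 × 0.9505 × 0.9361 = 0.792928.

0.79293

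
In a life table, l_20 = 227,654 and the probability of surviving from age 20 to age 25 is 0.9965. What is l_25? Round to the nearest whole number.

l_25 = l_20 × p = 227,654 × 0.9965 = 226857.

226857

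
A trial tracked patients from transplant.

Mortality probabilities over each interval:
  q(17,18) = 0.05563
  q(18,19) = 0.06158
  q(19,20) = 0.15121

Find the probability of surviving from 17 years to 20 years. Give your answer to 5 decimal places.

0.75221

P(survive 17→20) = (1 − 0.05563) × (1 − 0.06158) × (1 − 0.15121).
= 0.94437 × 0.93842 × 0.84879 = 0.752211.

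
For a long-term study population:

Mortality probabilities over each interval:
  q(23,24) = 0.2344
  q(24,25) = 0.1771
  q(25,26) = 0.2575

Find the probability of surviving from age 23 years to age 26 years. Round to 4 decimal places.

Chaining the interval survival probabilities: (1 − 0.2344) × (1 − 0.1771) × (1 − 0.2575).
= 0.7656 × 0.8229 × 0.7425 = 0.467784.

0.4678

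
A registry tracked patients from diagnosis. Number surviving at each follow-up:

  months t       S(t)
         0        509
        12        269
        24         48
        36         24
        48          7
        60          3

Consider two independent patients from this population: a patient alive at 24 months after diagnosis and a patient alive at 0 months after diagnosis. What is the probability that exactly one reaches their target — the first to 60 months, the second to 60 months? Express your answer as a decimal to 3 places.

p₁ = S(60)/S(24) = 3/48 = 0.062500; p₂ = S(60)/S(0) = 3/509 = 0.005894.
P(exactly one) = p₁(1−p₂) + (1−p₁)p₂ = 0.062132 + 0.005526 = 0.067657.

0.068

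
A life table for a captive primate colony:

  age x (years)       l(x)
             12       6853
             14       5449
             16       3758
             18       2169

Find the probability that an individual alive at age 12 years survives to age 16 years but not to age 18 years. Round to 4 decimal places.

0.2319

This is the probability of reaching 16 but not 18, conditional on being alive at 12: (l(16) − l(18)) / l(12).
= (3758 − 2169) / 6853 = 1589 / 6853 = 0.231869.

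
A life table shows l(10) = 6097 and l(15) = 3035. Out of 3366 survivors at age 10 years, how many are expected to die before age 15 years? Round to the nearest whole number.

1690

The relevant probability is 1 − 3035/6097 = 0.502214.
Expected number = 3366 × 0.502214 = 1690.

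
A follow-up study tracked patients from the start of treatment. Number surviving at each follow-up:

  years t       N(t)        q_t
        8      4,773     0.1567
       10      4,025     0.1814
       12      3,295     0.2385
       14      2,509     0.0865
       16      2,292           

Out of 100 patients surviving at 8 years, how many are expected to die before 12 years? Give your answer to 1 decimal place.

The relevant probability is 1 − 3,295/4,773 = 0.309658.
Expected number = 100 × 0.309658 = 31.0.

31.0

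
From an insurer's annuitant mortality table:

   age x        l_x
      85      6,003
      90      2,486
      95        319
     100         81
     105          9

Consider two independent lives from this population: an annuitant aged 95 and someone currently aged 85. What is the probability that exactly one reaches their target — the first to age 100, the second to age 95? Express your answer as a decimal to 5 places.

0.28007

p₁ = l_100/l_95 = 81/319 = 0.253918; p₂ = l_95/l_85 = 319/6,003 = 0.053140.
P(exactly one) = p₁(1−p₂) + (1−p₁)p₂ = 0.240425 + 0.039647 = 0.280072.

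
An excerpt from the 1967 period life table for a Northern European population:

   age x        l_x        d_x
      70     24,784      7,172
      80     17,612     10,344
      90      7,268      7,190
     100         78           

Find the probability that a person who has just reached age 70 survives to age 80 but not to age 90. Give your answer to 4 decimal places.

We want 10|10q70 = (l_80 − l_90)/l_70.
This is the probability of reaching 80 but not 90, conditional on being alive at 70: (l_80 − l_90) / l_70.
= (17,612 − 7,268) / 24,784 = 10,344 / 24,784 = 0.417366.

0.4174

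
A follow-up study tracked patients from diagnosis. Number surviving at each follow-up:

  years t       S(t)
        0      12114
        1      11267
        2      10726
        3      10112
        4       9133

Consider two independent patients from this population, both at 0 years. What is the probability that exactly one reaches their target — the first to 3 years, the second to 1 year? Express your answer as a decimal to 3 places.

p₁ = S(3)/S(0) = 10112/12114 = 0.834737; p₂ = S(1)/S(0) = 11267/12114 = 0.930081.
P(exactly one) = p₁(1−p₂) + (1−p₁)p₂ = 0.058364 + 0.153708 = 0.212072.

0.212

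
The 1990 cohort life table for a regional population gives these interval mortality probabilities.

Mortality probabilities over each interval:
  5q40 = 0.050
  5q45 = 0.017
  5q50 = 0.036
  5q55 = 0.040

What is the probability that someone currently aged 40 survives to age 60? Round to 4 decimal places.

0.8642

Chaining the interval survival probabilities: (1 − 0.050) × (1 − 0.017) × (1 − 0.036) × (1 − 0.040).
= 0.950 × 0.983 × 0.964 × 0.960 = 0.864222.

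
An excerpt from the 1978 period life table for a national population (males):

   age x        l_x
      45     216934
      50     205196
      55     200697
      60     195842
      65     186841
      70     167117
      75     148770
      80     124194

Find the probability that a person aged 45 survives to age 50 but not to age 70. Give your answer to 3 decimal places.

We want 5|20q45 = (l_50 − l_70)/l_45.
This is the probability of reaching 50 but not 70, conditional on being alive at 45: (l_50 − l_70) / l_45.
= (205196 − 167117) / 216934 = 38079 / 216934 = 0.175533.

0.176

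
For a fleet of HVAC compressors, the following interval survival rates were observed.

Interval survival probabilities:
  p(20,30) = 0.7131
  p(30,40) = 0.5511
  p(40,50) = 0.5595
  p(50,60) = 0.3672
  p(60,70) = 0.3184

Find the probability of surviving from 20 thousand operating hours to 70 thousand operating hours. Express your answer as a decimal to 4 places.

0.0257

P(survive 20→70) = 0.7131 × 0.5511 × 0.5595 × 0.3672 × 0.3184.
= 0.025707.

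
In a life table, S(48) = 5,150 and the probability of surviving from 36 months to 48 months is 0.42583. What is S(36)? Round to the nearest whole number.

12094

S(36) = S(48) / p = 5,150 / 0.42583 = 12094.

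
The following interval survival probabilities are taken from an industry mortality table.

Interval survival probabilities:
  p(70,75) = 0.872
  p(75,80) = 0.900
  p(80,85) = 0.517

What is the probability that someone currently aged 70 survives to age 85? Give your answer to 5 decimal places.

Chaining the interval survival probabilities: 0.872 × 0.900 × 0.517.
= 0.405742.

0.40574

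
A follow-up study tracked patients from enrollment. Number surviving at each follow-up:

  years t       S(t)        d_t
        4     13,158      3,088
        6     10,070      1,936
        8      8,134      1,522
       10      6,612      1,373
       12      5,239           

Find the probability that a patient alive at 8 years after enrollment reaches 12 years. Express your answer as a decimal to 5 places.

The conditional survival probability is S(12)/S(8) = 5,239/8,134 = 0.644087.

0.64409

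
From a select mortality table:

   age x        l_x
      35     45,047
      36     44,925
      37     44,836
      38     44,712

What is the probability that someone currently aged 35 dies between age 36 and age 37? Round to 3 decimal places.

This is the probability of reaching 36 but not 37, conditional on being alive at 35: (l_36 − l_37) / l_35.
= (44,925 − 44,836) / 45,047 = 89 / 45,047 = 0.001976.

0.002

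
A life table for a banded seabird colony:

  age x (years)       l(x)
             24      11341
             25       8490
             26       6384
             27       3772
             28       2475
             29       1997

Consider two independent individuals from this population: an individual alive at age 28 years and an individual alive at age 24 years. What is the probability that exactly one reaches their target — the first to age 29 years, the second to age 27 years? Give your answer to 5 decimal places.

0.60274

p₁ = l(29)/l(28) = 1997/2475 = 0.806869; p₂ = l(27)/l(24) = 3772/11341 = 0.332599.
P(exactly one) = p₁(1−p₂) + (1−p₁)p₂ = 0.538505 + 0.064235 = 0.602740.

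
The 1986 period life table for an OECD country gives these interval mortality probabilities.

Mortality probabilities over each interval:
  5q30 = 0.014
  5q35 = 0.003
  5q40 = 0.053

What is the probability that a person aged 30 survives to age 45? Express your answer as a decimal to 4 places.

15p30 = (1 − 0.014) × (1 − 0.003) × (1 − 0.053).
= 0.986 × 0.997 × 0.947 = 0.930941.

0.9309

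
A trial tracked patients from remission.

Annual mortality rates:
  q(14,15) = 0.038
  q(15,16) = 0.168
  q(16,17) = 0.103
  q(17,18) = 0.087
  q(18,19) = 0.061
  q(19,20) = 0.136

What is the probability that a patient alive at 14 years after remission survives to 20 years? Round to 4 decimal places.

0.5318

Chaining the interval survival probabilities: (1 − 0.038) × (1 − 0.168) × (1 − 0.103) × (1 − 0.087) × (1 − 0.061) × (1 − 0.136).
= 0.962 × 0.832 × 0.897 × 0.913 × 0.939 × 0.864 = 0.531791.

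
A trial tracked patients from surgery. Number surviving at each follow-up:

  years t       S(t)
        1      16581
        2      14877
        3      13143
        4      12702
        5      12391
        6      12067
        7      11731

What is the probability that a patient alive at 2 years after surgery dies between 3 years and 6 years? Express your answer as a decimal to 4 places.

0.0723

This is the probability of reaching 3 but not 6, conditional on being alive at 2: (S(3) − S(6)) / S(2).
= (13143 − 12067) / 14877 = 1076 / 14877 = 0.072326.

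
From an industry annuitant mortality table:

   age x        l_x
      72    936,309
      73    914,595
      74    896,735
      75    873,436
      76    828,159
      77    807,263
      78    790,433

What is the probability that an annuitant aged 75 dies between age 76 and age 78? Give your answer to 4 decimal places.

This is the probability of reaching 76 but not 78, conditional on being alive at 75: (l_76 − l_78) / l_75.
= (828,159 − 790,433) / 873,436 = 37,726 / 873,436 = 0.043193.

0.0432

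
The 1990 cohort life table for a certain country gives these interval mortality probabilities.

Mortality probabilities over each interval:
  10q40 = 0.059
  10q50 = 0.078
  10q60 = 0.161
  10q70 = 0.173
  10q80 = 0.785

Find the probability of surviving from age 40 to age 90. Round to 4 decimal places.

0.1294

50p40 = (1 − 0.059) × (1 − 0.078) × (1 − 0.161) × (1 − 0.173) × (1 − 0.785).
= 0.941 × 0.922 × 0.839 × 0.827 × 0.215 = 0.129427.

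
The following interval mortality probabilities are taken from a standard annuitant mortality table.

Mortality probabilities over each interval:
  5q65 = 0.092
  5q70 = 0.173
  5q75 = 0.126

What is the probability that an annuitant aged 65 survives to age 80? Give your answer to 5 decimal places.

0.65630

Chaining the interval survival probabilities: (1 − 0.092) × (1 − 0.173) × (1 − 0.126).
= 0.908 × 0.827 × 0.874 = 0.656301.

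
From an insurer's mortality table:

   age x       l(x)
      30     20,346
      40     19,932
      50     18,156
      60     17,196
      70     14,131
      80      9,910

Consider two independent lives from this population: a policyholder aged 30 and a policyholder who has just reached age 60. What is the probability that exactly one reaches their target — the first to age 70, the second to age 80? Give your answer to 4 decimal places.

0.4703

p₁ = l(70)/l(30) = 14,131/20,346 = 0.694535; p₂ = l(80)/l(60) = 9,910/17,196 = 0.576297.
P(exactly one) = p₁(1−p₂) + (1−p₁)p₂ = 0.294277 + 0.176039 = 0.470315.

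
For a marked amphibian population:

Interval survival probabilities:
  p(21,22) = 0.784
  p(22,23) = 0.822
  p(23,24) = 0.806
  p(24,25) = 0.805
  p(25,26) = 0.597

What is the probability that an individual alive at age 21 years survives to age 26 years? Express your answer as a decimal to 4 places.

The overall survival probability is 0.784 × 0.822 × 0.806 × 0.805 × 0.597.
= 0.249628.

0.2496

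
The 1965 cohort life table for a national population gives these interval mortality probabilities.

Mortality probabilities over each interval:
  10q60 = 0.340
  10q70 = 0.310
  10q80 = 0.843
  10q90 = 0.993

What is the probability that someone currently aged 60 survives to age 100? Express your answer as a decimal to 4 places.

0.0005

40p60 = (1 − 0.340) × (1 − 0.310) × (1 − 0.843) × (1 − 0.993).
= 0.660 × 0.690 × 0.157 × 0.007 = 0.000500.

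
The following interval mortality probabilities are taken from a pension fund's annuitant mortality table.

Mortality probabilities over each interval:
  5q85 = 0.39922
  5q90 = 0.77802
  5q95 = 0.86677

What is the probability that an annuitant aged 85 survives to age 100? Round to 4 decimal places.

0.0178

Survival from 85 to 100 is the product of surviving each interval: (1 − 0.39922) × (1 − 0.77802) × (1 − 0.86677).
= 0.60078 × 0.22198 × 0.13323 = 0.017768.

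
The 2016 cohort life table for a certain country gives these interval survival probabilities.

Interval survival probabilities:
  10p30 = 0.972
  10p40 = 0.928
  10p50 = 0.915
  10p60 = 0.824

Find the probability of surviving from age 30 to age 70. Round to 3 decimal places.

40p30 = 0.972 × 0.928 × 0.915 × 0.824.
= 0.680084.

0.680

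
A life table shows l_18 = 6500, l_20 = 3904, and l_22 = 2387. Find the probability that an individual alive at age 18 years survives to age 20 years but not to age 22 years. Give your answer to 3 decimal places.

This is the probability of reaching 20 but not 22, conditional on being alive at 18: (l_20 − l_22) / l_18.
= (3904 − 2387) / 6500 = 1517 / 6500 = 0.233385.

0.233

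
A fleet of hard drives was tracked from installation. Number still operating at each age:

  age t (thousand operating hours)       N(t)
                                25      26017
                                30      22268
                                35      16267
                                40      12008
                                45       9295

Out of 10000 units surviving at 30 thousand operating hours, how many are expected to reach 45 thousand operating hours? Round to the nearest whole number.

The relevant probability is 9295/22268 = 0.417415.
Expected number = 10000 × 0.417415 = 4174.

4174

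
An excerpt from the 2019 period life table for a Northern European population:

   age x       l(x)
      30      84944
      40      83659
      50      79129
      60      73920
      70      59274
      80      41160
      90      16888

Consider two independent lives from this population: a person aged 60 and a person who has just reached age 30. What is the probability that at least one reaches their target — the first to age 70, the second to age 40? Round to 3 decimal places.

0.997

p₁ = l(70)/l(60) = 59274/73920 = 0.801867; p₂ = l(40)/l(30) = 83659/84944 = 0.984872.
P(at least one) = 1 − (1−p₁)(1−p₂) = 1 − 0.198133 × 0.015128 = 0.997003.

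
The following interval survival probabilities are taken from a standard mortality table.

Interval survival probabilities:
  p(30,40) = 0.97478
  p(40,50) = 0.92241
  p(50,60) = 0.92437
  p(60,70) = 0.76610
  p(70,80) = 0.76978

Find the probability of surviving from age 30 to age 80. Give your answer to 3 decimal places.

The overall survival probability is 0.97478 × 0.92241 × 0.92437 × 0.76610 × 0.76978.
= 0.490149.

0.490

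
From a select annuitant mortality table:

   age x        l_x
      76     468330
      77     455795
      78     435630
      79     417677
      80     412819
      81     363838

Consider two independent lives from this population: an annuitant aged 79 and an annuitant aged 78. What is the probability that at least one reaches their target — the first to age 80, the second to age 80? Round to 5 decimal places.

0.99939

p₁ = l_80/l_79 = 412819/417677 = 0.988369; p₂ = l_80/l_78 = 412819/435630 = 0.947637.
P(at least one) = 1 − (1−p₁)(1−p₂) = 1 − 0.011631 × 0.052363 = 0.999391.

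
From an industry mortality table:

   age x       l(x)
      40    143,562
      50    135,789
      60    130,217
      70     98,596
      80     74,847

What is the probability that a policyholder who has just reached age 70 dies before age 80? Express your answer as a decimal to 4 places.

0.2409

P(die before 80 | alive at 70) = 1 − l(80)/l(70) = 1 − 74,847/98,596 = (23,749)/98,596 = 0.240872.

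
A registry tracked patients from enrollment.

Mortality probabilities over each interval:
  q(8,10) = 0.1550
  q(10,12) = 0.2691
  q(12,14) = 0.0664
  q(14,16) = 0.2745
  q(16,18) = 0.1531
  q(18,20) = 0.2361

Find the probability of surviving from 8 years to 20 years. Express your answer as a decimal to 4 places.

P(survive 8→20) = (1 − 0.1550) × (1 − 0.2691) × (1 − 0.0664) × (1 − 0.2745) × (1 − 0.1531) × (1 − 0.2361).
= 0.8450 × 0.7309 × 0.9336 × 0.7255 × 0.8469 × 0.7639 = 0.270634.

0.2706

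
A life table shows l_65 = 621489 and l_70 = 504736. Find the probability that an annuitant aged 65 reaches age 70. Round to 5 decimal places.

0.81214

We want 5p65 = l_70/l_65.
The conditional survival probability is l_70/l_65 = 504736/621489 = 0.812140.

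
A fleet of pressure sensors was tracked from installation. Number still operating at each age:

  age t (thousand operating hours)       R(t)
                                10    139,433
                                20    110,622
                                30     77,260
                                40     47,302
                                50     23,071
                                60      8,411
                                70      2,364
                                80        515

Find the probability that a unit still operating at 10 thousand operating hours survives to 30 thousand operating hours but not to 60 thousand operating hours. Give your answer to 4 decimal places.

0.4938

This is the probability of reaching 30 but not 60, conditional on being operational at 10: (R(30) − R(60)) / R(10).
= (77,260 − 8,411) / 139,433 = 68,849 / 139,433 = 0.493778.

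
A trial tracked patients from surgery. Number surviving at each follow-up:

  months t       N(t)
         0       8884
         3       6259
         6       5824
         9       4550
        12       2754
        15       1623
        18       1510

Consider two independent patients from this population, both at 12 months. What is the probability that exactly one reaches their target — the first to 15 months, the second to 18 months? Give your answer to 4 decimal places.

0.4914

p₁ = N(15)/N(12) = 1623/2754 = 0.589325; p₂ = N(18)/N(12) = 1510/2754 = 0.548293.
P(exactly one) = p₁(1−p₂) + (1−p₁)p₂ = 0.266202 + 0.225170 = 0.491372.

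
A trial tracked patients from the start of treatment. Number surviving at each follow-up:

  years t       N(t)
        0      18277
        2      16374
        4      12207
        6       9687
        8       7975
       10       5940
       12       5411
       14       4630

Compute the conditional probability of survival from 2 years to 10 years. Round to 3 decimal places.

0.363

The conditional survival probability is N(10)/N(2) = 5940/16374 = 0.362770.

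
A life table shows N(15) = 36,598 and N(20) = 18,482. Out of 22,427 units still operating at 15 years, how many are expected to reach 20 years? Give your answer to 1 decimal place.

11325.6

The relevant probability is 18,482/36,598 = 0.505000.
Expected number = 22,427 × 0.505000 = 11325.6.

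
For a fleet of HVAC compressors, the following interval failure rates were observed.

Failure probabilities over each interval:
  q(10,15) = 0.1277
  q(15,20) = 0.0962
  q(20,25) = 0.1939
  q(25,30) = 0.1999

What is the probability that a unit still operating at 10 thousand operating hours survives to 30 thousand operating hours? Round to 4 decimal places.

0.5085

Chaining the interval survival probabilities: (1 − 0.1277) × (1 − 0.0962) × (1 − 0.1939) × (1 − 0.1999).
= 0.8723 × 0.9038 × 0.8061 × 0.8001 = 0.508477.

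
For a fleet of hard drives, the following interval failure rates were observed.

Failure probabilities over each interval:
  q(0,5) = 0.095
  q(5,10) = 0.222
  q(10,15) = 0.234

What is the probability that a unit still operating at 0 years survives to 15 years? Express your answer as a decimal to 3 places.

Chaining the interval survival probabilities: (1 − 0.095) × (1 − 0.222) × (1 − 0.234).
= 0.905 × 0.778 × 0.766 = 0.539333.

0.539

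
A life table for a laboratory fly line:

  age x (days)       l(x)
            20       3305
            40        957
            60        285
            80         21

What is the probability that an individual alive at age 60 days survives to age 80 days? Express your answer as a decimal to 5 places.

The conditional survival probability is l(80)/l(60) = 21/285 = 0.073684.

0.07368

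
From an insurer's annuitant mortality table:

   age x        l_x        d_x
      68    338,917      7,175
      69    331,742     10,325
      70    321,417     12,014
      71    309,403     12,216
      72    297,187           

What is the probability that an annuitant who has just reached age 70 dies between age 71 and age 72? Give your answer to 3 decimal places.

0.038

We want 1|1q70 = (l_71 − l_72)/l_70.
This is the probability of reaching 71 but not 72, conditional on being alive at 70: (l_71 − l_72) / l_70.
= (309,403 − 297,187) / 321,417 = 12,216 / 321,417 = 0.038007.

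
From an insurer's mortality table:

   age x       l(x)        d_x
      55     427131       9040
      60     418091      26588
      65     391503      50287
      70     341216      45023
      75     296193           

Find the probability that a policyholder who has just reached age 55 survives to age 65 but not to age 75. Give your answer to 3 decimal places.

0.223

This is the probability of reaching 65 but not 75, conditional on being alive at 55: (l(65) − l(75)) / l(55).
= (391503 − 296193) / 427131 = 95310 / 427131 = 0.223140.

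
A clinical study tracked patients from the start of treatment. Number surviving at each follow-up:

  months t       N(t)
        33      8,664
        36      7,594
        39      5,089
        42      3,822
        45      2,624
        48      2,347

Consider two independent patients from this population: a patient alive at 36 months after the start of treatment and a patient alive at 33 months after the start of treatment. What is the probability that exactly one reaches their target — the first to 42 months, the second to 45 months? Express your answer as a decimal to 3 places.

0.501

p₁ = N(42)/N(36) = 3,822/7,594 = 0.503292; p₂ = N(45)/N(33) = 2,624/8,664 = 0.302862.
P(exactly one) = p₁(1−p₂) + (1−p₁)p₂ = 0.350864 + 0.150434 = 0.501298.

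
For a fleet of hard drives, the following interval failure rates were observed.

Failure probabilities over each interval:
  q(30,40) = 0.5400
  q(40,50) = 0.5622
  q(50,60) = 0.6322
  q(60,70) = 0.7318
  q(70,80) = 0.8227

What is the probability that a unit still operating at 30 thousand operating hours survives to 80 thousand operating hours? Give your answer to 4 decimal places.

P(survive 30→80) = (1 − 0.5400) × (1 − 0.5622) × (1 − 0.6322) × (1 − 0.7318) × (1 − 0.8227).
= 0.4600 × 0.4378 × 0.3678 × 0.2682 × 0.1773 = 0.003522.

0.0035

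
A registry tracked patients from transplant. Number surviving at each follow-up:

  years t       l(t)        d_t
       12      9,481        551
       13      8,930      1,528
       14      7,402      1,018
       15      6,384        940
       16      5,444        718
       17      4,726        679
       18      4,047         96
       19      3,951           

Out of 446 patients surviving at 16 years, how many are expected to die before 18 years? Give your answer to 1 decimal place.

The relevant probability is 1 − 4,047/5,444 = 0.256613.
Expected number = 446 × 0.256613 = 114.4.

114.4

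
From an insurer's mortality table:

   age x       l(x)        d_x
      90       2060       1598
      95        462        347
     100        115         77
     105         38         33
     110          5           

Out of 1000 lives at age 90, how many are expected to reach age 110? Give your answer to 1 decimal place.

The relevant probability is 5/2060 = 0.002427.
Expected number = 1000 × 0.002427 = 2.4.

2.4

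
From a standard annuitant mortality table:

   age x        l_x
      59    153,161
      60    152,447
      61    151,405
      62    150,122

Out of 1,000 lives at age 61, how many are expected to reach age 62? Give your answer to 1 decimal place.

991.5

The relevant probability is 150,122/151,405 = 0.991526.
Expected number = 1,000 × 0.991526 = 991.5.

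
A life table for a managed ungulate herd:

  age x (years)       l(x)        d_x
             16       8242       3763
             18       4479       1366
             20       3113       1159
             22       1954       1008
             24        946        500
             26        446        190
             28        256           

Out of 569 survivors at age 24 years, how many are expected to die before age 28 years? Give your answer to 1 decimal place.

The relevant probability is 1 − 256/946 = 0.729387.
Expected number = 569 × 0.729387 = 415.0.

415.0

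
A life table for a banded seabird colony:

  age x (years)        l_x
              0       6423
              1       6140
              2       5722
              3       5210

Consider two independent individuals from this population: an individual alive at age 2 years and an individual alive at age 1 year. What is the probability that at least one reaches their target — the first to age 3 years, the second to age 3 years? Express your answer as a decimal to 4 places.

0.9864

p₁ = l_3/l_2 = 5210/5722 = 0.910521; p₂ = l_3/l_1 = 5210/6140 = 0.848534.
P(at least one) = 1 − (1−p₁)(1−p₂) = 1 − 0.089479 × 0.151466 = 0.986447.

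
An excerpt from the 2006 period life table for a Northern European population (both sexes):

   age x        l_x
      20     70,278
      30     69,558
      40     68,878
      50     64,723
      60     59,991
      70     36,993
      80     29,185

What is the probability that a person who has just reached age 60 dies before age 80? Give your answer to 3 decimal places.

P(die before 80 | alive at 60) = 1 − l_80/l_60 = 1 − 29,185/59,991 = (30,806)/59,991 = 0.513510.

0.514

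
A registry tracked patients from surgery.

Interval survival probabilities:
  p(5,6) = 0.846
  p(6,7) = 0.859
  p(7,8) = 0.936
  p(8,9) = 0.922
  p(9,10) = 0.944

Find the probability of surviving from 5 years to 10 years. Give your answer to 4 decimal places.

The overall survival probability is 0.846 × 0.859 × 0.936 × 0.922 × 0.944.
= 0.592028.

0.5920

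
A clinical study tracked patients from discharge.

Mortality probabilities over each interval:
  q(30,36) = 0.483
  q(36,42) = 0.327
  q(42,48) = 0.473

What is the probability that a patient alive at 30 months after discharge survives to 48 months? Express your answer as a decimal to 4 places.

Survival from 30 to 48 is the product of surviving each interval: (1 − 0.483) × (1 − 0.327) × (1 − 0.473).
= 0.517 × 0.673 × 0.527 = 0.183365.

0.1834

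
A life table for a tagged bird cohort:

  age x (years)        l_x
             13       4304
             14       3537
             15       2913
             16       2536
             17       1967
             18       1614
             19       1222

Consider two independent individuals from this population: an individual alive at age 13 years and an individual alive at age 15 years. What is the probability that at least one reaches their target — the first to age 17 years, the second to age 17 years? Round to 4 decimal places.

p₁ = l_17/l_13 = 1967/4304 = 0.457017; p₂ = l_17/l_15 = 1967/2913 = 0.675249.
P(at least one) = 1 − (1−p₁)(1−p₂) = 1 − 0.542983 × 0.324751 = 0.823666.

0.8237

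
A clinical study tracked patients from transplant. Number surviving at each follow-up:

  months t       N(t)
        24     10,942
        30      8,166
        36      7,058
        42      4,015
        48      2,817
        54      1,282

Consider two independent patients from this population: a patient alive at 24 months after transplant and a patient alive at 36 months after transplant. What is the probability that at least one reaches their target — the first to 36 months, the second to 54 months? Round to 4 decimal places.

p₁ = N(36)/N(24) = 7,058/10,942 = 0.645037; p₂ = N(54)/N(36) = 1,282/7,058 = 0.181638.
P(at least one) = 1 − (1−p₁)(1−p₂) = 1 − 0.354963 × 0.818362 = 0.709512.

0.7095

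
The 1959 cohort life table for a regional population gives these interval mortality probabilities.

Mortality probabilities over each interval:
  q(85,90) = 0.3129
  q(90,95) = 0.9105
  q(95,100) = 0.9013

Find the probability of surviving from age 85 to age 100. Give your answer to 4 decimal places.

0.0061

Survival from 85 to 100 is the product of surviving each interval: (1 − 0.3129) × (1 − 0.9105) × (1 − 0.9013).
= 0.6871 × 0.0895 × 0.0987 = 0.006070.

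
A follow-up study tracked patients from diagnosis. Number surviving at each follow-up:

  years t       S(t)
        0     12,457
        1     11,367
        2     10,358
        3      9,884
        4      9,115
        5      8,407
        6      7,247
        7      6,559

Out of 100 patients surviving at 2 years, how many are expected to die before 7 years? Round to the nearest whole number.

37

The relevant probability is 1 − 6,559/10,358 = 0.366770.
Expected number = 100 × 0.366770 = 37.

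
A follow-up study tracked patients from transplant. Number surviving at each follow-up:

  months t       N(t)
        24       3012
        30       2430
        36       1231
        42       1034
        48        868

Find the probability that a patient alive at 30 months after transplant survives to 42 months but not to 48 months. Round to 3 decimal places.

This is the probability of reaching 42 but not 48, conditional on being alive at 30: (N(42) − N(48)) / N(30).
= (1034 − 868) / 2430 = 166 / 2430 = 0.068313.

0.068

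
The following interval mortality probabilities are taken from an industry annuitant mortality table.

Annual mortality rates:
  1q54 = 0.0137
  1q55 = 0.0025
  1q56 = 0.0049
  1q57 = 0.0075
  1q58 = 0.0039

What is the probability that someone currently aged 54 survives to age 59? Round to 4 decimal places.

The overall survival probability is (1 − 0.0137) × (1 − 0.0025) × (1 − 0.0049) × (1 − 0.0075) × (1 − 0.0039).
= 0.9863 × 0.9975 × 0.9951 × 0.9925 × 0.9961 = 0.967881.

0.9679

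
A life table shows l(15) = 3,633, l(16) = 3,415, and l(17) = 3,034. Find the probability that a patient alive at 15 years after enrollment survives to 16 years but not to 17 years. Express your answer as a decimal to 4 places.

This is the probability of reaching 16 but not 17, conditional on being alive at 15: (l(16) − l(17)) / l(15).
= (3,415 − 3,034) / 3,633 = 381 / 3,633 = 0.104872.

0.1049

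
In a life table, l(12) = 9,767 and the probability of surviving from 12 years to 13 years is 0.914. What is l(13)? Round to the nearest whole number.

8927

l(13) = l(12) × p = 9,767 × 0.914 = 8927.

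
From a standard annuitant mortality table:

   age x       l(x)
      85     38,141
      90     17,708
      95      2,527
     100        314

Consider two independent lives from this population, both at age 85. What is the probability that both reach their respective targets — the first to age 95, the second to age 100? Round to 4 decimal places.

0.0005

p₁ = l(95)/l(85) = 2,527/38,141 = 0.066254; p₂ = l(100)/l(85) = 314/38,141 = 0.008233.
P(both) = p₁ × p₂ = 0.066254 × 0.008233 = 0.000545.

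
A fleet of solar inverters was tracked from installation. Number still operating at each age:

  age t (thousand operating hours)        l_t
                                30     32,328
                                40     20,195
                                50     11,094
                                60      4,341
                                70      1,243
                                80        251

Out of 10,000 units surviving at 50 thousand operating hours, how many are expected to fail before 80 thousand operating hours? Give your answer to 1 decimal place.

The relevant probability is 1 − 251/11,094 = 0.977375.
Expected number = 10,000 × 0.977375 = 9773.8.

9773.8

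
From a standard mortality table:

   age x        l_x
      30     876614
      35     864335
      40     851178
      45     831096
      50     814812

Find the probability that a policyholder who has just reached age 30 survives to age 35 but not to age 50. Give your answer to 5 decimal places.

0.05649

We want 5|15q30 = (l_35 − l_50)/l_30.
This is the probability of reaching 35 but not 50, conditional on being alive at 30: (l_35 − l_50) / l_30.
= (864335 − 814812) / 876614 = 49523 / 876614 = 0.056494.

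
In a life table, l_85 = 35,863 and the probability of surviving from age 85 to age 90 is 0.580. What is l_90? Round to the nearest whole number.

l_90 = l_85 × p = 35,863 × 0.580 = 20801.

20801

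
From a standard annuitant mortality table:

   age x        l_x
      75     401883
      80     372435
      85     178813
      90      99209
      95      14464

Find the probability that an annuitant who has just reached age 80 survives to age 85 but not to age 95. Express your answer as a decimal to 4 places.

0.4413

We want 5|10q80 = (l_85 − l_95)/l_80.
This is the probability of reaching 85 but not 95, conditional on being alive at 80: (l_85 − l_95) / l_80.
= (178813 − 14464) / 372435 = 164349 / 372435 = 0.441282.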